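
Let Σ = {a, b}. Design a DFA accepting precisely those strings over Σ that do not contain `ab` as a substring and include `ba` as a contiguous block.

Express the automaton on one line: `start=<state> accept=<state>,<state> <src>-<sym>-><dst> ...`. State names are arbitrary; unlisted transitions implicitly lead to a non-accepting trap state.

Handle the two conditions separately and then intersect. One (3 states) tracks partial matches of the forbidden pattern `ab`; the other (3 states) tracks whether and how much of `ba` has been seen. Each combined state is a pair, one component from each; accept when both components accept.
A 6-state machine:
        a   b  
>  q0   q1  q2 
   q1   q1  q3 
   q2   q4  q2 
   q3   q5  q3 
 * q4   q4  q5 
   q5   q5  q5 
(> = start, * = accepting)

start=q0 accept=q4 q0-a->q1 q0-b->q2 q1-a->q1 q1-b->q3 q2-a->q4 q2-b->q2 q3-a->q5 q3-b->q3 q4-a->q4 q4-b->q5 q5-a->q5 q5-b->q5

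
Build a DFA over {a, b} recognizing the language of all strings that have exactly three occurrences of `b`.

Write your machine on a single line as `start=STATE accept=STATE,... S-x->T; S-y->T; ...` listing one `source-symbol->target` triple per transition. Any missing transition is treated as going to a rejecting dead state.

Count `b`s, saturating at 4: states S0 through S3 mean 0 through 3 `b`s seen; S4 means more than 3. Each `b` increments (capped at S4); other symbols loop. Accept from {S3}.
        a   b  
>  S0   S0  S1 
   S1   S1  S2 
   S2   S2  S3 
 * S3   S3  S4 
   S4   S4  S4 
(> = start, * = accepting)

start=S0; accept=S3; S0-a->S0; S0-b->S1; S1-a->S1; S1-b->S2; S2-a->S2; S2-b->S3; S3-a->S3; S3-b->S4; S4-a->S4; S4-b->S4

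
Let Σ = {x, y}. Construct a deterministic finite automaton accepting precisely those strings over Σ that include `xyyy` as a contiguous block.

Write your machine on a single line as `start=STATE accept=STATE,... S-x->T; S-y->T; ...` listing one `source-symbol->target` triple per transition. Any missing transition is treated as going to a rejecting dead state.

start=s0; accept=s4; s0-x->s1; s0-y->s0; s1-x->s1; s1-y->s2; s2-x->s1; s2-y->s3; s3-x->s1; s3-y->s4; s4-x->s4; s4-y->s4

States s0..s3 record the length of the longest prefix of `xyyy` that matches the current input suffix. Reaching s4 means `xyyy` has been seen, and we stay there forever. Accept from s4.
        x   y  
>  s0   s1  s0 
   s1   s1  s2 
   s2   s1  s3 
   s3   s1  s4 
 * s4   s4  s4 
(> = start, * = accepting)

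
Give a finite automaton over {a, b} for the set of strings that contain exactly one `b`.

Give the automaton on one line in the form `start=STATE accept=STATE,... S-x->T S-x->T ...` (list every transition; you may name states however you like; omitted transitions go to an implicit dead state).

start=s0 accept=s1 s0-a->s0 s0-b->s1 s1-a->s1 s1-b->s2 s2-a->s2 s2-b->s2

Count `b`s, saturating at 2: state s0 means no `b` yet, s1 means one `b` seen, s2 means more than one. Each `b` increments (capped at s2); other symbols loop. Accept from {s1}.
With 3 states:
        a   b  
>  s0   s0  s1 
 * s1   s1  s2 
   s2   s2  s2 
(> = start, * = accepting)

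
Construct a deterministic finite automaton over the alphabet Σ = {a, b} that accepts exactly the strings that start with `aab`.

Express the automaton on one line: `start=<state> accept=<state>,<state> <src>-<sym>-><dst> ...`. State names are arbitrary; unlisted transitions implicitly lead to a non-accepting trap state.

start=q0 accept=q3 q0-a->q1 q0-b->q4 q1-a->q2 q1-b->q4 q2-a->q4 q2-b->q3 q3-a->q3 q3-b->q3 q4-a->q4 q4-b->q4

Walk along `aab` while the input agrees: from q0 take `a` to q1, and so on. Any deviation drops to the rejecting sink q4. Once q3 is reached the prefix is confirmed and every continuation is accepted.
5 states suffice.
        a   b  
>  q0   q1  q4 
   q1   q2  q4 
   q2   q4  q3 
 * q3   q3  q3 
   q4   q4  q4 
(> = start, * = accepting)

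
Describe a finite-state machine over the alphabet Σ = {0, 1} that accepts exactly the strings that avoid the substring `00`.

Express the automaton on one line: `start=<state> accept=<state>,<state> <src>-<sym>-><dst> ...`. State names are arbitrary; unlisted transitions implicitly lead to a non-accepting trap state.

start=q0 accept=q0,q1 q0-0->q1 q0-1->q0 q1-0->q2 q1-1->q0 q2-0->q2 q2-1->q2

This is the complement of 'contains `00`'. Use the same substring-matching states — q0 through q2 holding how much of `00` has just been matched — but flip the accepting set: everything except the trap q2 accepts.
        0   1  
>* q0   q1  q0 
 * q1   q2  q0 
   q2   q2  q2 
(> = start, * = accepting)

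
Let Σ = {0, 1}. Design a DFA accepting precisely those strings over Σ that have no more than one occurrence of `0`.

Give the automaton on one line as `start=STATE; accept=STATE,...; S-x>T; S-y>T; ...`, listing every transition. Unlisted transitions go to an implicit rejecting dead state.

Count `0`s, saturating at 2: state A means no `0` yet, B means one `0` seen, C means more than one. Each `0` increments (capped at C); other symbols loop. Accept from {A, B}.
3 states suffice.
       0  1 
>* A   B  A 
 * B   C  B 
   C   C  C 
(> = start, * = accepting)

start=A; accept=A,B; A-0>B; A-1>A; B-0>C; B-1>B; C-0>C; C-1>C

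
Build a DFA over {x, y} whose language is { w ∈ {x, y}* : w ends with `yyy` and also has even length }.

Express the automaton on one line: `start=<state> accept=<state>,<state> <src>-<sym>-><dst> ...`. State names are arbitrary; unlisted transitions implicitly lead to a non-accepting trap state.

Build one automaton per condition and run them in lockstep. One (4 states) tracks how much of the suffix `yyy` has currently been matched; the other (2 states) tracks the input length modulo 2. Each combined state is a pair, one component from each; accept when both components accept.
An 8-state machine:
        x   y  
>  q0   q1  q2 
   q1   q0  q3 
   q2   q0  q4 
   q3   q1  q5 
   q4   q1  q6 
   q5   q0  q7 
   q6   q0  q7 
 * q7   q1  q6 
(> = start, * = accepting)

start=q0 accept=q7 q0-x->q1 q0-y->q2 q1-x->q0 q1-y->q3 q2-x->q0 q2-y->q4 q3-x->q1 q3-y->q5 q4-x->q1 q4-y->q6 q5-x->q0 q5-y->q7 q6-x->q0 q6-y->q7 q7-x->q1 q7-y->q6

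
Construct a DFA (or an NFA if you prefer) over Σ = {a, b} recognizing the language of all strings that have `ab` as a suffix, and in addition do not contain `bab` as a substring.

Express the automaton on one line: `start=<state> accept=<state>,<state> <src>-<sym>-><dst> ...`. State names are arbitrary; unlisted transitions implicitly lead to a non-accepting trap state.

start=q0 accept=q3 q0-a->q1 q0-b->q2 q1-a->q1 q1-b->q3 q2-a->q4 q2-b->q2 q3-a->q4 q3-b->q2 q4-a->q1 q4-b->q5 q5-a->q6 q5-b->q7 q6-a->q6 q6-b->q5 q7-a->q6 q7-b->q7

Handle the two conditions separately and then intersect. The first has 3 states tracking how much of the suffix `ab` has currently been matched; the second has 4 states tracking partial matches of the forbidden pattern `bab`. A product state is a pair (one from each), accepting exactly when both do.
An 8-state machine:
        a   b  
>  q0   q1  q2 
   q1   q1  q3 
   q2   q4  q2 
 * q3   q4  q2 
   q4   q1  q5 
   q5   q6  q7 
   q6   q6  q5 
   q7   q6  q7 
(> = start, * = accepting)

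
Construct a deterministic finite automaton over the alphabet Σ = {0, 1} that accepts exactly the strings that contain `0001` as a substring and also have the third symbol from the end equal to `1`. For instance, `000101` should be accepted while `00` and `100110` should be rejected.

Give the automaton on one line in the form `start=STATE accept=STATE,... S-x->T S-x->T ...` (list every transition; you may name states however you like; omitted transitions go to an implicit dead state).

Run two small machines in parallel and take their product. One (5 states) tracks whether and how much of `0001` has been seen; the other (15 states) tracks the last 3 symbols read. Each combined state is a pair, one component from each; accept when both components accept. After merging equivalent states the machine shrinks.
An 11-state machine:
          0    1  
>  q0     q1   q0 
   q1     q2   q0 
   q2     q3   q0 
   q3     q3   q4 
   q4     q5   q6 
   q5     q7   q8 
   q6     q9  q10 
 * q7     q3   q4 
 * q8     q5   q6 
 * q9     q7   q8 
 * q10    q9  q10 
(> = start, * = accepting)

start=q0 accept=q7,q8,q9,q10 q0-0->q1 q0-1->q0 q1-0->q2 q1-1->q0 q2-0->q3 q2-1->q0 q3-0->q3 q3-1->q4 q4-0->q5 q4-1->q6 q5-0->q7 q5-1->q8 q6-0->q9 q6-1->q10 q7-0->q3 q7-1->q4 q8-0->q5 q8-1->q6 q9-0->q7 q9-1->q8 q10-0->q9 q10-1->q10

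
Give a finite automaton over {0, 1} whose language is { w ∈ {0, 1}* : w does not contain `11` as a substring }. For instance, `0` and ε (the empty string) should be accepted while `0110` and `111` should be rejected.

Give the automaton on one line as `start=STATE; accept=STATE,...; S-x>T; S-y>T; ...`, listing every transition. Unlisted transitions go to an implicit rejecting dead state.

start=q0; accept=q0,q1; q0-0>q0; q0-1>q1; q1-0>q0; q1-1>q2; q2-0>q2; q2-1>q2

This is the complement of 'contains `11`'. Use the same substring-matching states — q0 through q2 holding how much of `11` has just been matched — but flip the accepting set: everything except the trap q2 accepts.
With 3 states:
        0   1  
>* q0   q0  q1 
 * q1   q0  q2 
   q2   q2  q2 
(> = start, * = accepting)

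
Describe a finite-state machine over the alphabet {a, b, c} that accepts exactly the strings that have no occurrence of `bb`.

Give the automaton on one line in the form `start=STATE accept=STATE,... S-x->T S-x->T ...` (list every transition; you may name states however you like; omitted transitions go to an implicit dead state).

start=s0 accept=s0,s1 s0-a->s0 s0-b->s1 s0-c->s0 s1-a->s0 s1-b->s2 s1-c->s0 s2-a->s2 s2-b->s2 s2-c->s2

This is the complement of 'contains `bb`'. Use the same substring-matching states — s0 through s2 holding how much of `bb` has just been matched — but flip the accepting set: everything except the trap s2 accepts.
With 3 states:
        a   b   c  
>* s0   s0  s1  s0 
 * s1   s0  s2  s0 
   s2   s2  s2  s2 
(> = start, * = accepting)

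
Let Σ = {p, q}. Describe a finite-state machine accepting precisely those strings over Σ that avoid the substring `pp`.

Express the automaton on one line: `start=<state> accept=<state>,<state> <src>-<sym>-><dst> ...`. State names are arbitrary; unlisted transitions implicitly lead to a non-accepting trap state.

Track partial matches of the forbidden pattern `pp`. State C is a dead state reached once `pp` has occurred; every other state accepts. A means no part of `pp` is currently matched.
3 states suffice.
       p  q 
>* A   B  A 
 * B   C  A 
   C   C  C 
(> = start, * = accepting)

start=A accept=A,B A-p->B A-q->A B-p->C B-q->A C-p->C C-q->C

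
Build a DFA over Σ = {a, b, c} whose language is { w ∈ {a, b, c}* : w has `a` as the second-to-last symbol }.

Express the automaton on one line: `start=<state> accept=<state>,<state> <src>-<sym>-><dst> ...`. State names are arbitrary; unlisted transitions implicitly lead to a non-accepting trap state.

Because acceptance depends on a position counted from the end, the machine has to buffer the most recent 2 symbols. Make each state the string of the last up-to-2 symbols read; on input `x` shift the window left and append `x`. Accept when the buffered window has length 2 and begins with `a`.
          a    b    c  
>  s0     s1   s2   s3 
   s1     s4   s5   s6 
   s2     s7   s8   s9 
   s3    s10  s11  s12 
 * s4     s4   s5   s6 
 * s5     s7   s8   s9 
 * s6    s10  s11  s12 
   s7     s4   s5   s6 
   s8     s7   s8   s9 
   s9    s10  s11  s12 
   s10    s4   s5   s6 
   s11    s7   s8   s9 
   s12   s10  s11  s12 
(> = start, * = accepting)

start=s0 accept=s4,s5,s6 s0-a->s1 s0-b->s2 s0-c->s3 s1-a->s4 s1-b->s5 s1-c->s6 s2-a->s7 s2-b->s8 s2-c->s9 s3-a->s10 s3-b->s11 s3-c->s12 s4-a->s4 s4-b->s5 s4-c->s6 s5-a->s7 s5-b->s8 s5-c->s9 s6-a->s10 s6-b->s11 s6-c->s12 s7-a->s4 s7-b->s5 s7-c->s6 s8-a->s7 s8-b->s8 s8-c->s9 s9-a->s10 s9-b->s11 s9-c->s12 s10-a->s4 s10-b->s5 s10-c->s6 s11-a->s7 s11-b->s8 s11-c->s9 s12-a->s10 s12-b->s11 s12-c->s12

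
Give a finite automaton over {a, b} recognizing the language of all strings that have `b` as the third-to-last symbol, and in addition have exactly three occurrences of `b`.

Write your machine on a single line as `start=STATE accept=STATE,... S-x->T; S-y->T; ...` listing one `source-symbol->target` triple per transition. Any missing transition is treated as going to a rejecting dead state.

Handle the two conditions separately and then intersect. The first has 15 states tracking the last 3 symbols read; the second has 5 states tracking the count of `b`s, saturating at 4. A product state is a pair (one from each), accepting exactly when both do. After merging equivalent states the machine shrinks.
A 15-state machine:
          a    b  
>  s0     s0   s1 
   s1     s2   s3 
   s2     s2   s4 
   s3     s5   s6 
   s4     s5   s7 
   s5     s8   s9 
 * s6    s10  s11 
   s7    s10  s11 
   s8     s8  s12 
 * s9    s13  s11 
 * s10   s14  s11 
   s11   s11  s11 
   s12   s13  s11 
   s13   s14  s11 
 * s14   s11  s11 
(> = start, * = accepting)

start=s0; accept=s6,s9,s10,s14; s0-a->s0; s0-b->s1; s1-a->s2; s1-b->s3; s2-a->s2; s2-b->s4; s3-a->s5; s3-b->s6; s4-a->s5; s4-b->s7; s5-a->s8; s5-b->s9; s6-a->s10; s6-b->s11; s7-a->s10; s7-b->s11; s8-a->s8; s8-b->s12; s9-a->s13; s9-b->s11; s10-a->s14; s10-b->s11; s11-a->s11; s11-b->s11; s12-a->s13; s12-b->s11; s13-a->s14; s13-b->s11; s14-a->s11; s14-b->s11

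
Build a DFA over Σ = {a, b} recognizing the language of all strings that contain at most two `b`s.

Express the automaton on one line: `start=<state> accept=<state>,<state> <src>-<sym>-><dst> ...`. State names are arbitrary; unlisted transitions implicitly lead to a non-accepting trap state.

Only the number of `b`s matters, and only up to 3. Make a chain q0 → q1 → q2 → q3 advanced by each `b` (with q3 absorbing); every other symbol self-loops. The accepting set is {q0, q1, q2}.
With 4 states:
        a   b  
>* q0   q0  q1 
 * q1   q1  q2 
 * q2   q2  q3 
   q3   q3  q3 
(> = start, * = accepting)

start=q0 accept=q0,q1,q2 q0-a->q0 q0-b->q1 q1-a->q1 q1-b->q2 q2-a->q2 q2-b->q3 q3-a->q3 q3-b->q3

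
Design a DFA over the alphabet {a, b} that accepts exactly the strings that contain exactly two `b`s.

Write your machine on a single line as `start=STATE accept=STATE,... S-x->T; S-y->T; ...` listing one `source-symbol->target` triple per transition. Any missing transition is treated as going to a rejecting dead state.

Only the number of `b`s matters, and only up to 3. Make a chain q0 → q1 → q2 → q3 advanced by each `b` (with q3 absorbing); every other symbol self-loops. The accepting set is {q2}.
A 4-state machine:
        a   b  
>  q0   q0  q1 
   q1   q1  q2 
 * q2   q2  q3 
   q3   q3  q3 
(> = start, * = accepting)

start=q0; accept=q2; q0-a->q0; q0-b->q1; q1-a->q1; q1-b->q2; q2-a->q2; q2-b->q3; q3-a->q3; q3-b->q3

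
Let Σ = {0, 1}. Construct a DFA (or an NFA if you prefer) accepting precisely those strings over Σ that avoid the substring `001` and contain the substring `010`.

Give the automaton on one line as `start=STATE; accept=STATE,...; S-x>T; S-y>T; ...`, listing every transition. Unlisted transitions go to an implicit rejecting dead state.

start=s0; accept=s4,s5,s6; s0-0>s1; s0-1>s0; s1-0>s2; s1-1>s3; s2-0>s2; s2-1>s2; s3-0>s4; s3-1>s0; s4-0>s5; s4-1>s6; s5-0>s5; s5-1>s2; s6-0>s4; s6-1>s6

Handle the two conditions separately and then intersect. One (4 states) tracks partial matches of the forbidden pattern `001`; the other (4 states) tracks whether and how much of `010` has been seen. Each combined state is a pair, one component from each; accept when both components accept. Minimizing collapses redundant product states.
With 7 states:
        0   1  
>  s0   s1  s0 
   s1   s2  s3 
   s2   s2  s2 
   s3   s4  s0 
 * s4   s5  s6 
 * s5   s5  s2 
 * s6   s4  s6 
(> = start, * = accepting)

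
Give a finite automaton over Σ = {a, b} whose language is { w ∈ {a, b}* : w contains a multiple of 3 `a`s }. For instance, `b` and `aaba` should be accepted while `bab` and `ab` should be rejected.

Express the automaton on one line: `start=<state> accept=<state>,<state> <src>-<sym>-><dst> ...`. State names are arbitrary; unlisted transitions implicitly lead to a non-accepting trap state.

start=q0 accept=q0 q0-a->q1 q0-b->q0 q1-a->q2 q1-b->q1 q2-a->q0 q2-b->q2

The only thing that matters is how many `a`s have appeared, reduced mod 3. Use one state per residue: q0 for 0, …, q2 for 2. Reading `a` moves to the next residue; anything else stays put. q0 is accepting.
A 3-state machine:
        a   b  
>* q0   q1  q0 
   q1   q2  q1 
   q2   q0  q2 
(> = start, * = accepting)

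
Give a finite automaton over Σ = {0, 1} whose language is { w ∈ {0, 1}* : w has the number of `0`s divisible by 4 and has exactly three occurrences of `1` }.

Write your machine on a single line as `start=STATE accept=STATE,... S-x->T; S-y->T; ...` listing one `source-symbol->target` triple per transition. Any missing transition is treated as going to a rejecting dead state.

start=S0; accept=S9; S0-0->S1; S0-1->S2; S1-0->S3; S1-1->S4; S2-0->S4; S2-1->S5; S3-0->S6; S3-1->S7; S4-0->S7; S4-1->S8; S5-0->S8; S5-1->S9; S6-0->S0; S6-1->S10; S7-0->S10; S7-1->S11; S8-0->S11; S8-1->S12; S9-0->S12; S9-1->S13; S10-0->S2; S10-1->S14; S11-0->S14; S11-1->S15; S12-0->S15; S12-1->S16; S13-0->S16; S13-1->S13; S14-0->S5; S14-1->S17; S15-0->S17; S15-1->S18; S16-0->S18; S16-1->S16; S17-0->S9; S17-1->S19; S18-0->S19; S18-1->S18; S19-0->S13; S19-1->S19

Run two small machines in parallel and take their product. The first has 4 states tracking the count of `0`s modulo 4; the second has 5 states tracking the count of `1`s, saturating at 4. A product state is a pair (one from each), accepting exactly when both do.
20 states suffice.
          0    1  
>  S0     S1   S2 
   S1     S3   S4 
   S2     S4   S5 
   S3     S6   S7 
   S4     S7   S8 
   S5     S8   S9 
   S6     S0  S10 
   S7    S10  S11 
   S8    S11  S12 
 * S9    S12  S13 
   S10    S2  S14 
   S11   S14  S15 
   S12   S15  S16 
   S13   S16  S13 
   S14    S5  S17 
   S15   S17  S18 
   S16   S18  S16 
   S17    S9  S19 
   S18   S19  S18 
   S19   S13  S19 
(> = start, * = accepting)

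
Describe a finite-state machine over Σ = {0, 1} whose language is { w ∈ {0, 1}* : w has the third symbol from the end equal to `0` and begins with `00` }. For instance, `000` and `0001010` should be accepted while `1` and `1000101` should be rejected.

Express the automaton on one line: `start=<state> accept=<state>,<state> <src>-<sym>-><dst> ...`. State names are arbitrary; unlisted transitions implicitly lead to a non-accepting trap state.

start=A accept=E,F,G,H A-0->B A-1->C B-0->D B-1->C C-0->C C-1->C D-0->E D-1->F E-0->E E-1->F F-0->G F-1->H G-0->D G-1->I H-0->J H-1->K I-0->G I-1->H J-0->D J-1->I K-0->J K-1->K

Run two small machines in parallel and take their product. One (15 states) tracks the last 3 symbols read; the other (4 states) tracks whether the input so far still matches the prefix `00`. Each combined state is a pair, one component from each; accept when both components accept. Minimizing collapses redundant product states.
With 11 states:
       0  1 
>  A   B  C 
   B   D  C 
   C   C  C 
   D   E  F 
 * E   E  F 
 * F   G  H 
 * G   D  I 
 * H   J  K 
   I   G  H 
   J   D  I 
   K   J  K 
(> = start, * = accepting)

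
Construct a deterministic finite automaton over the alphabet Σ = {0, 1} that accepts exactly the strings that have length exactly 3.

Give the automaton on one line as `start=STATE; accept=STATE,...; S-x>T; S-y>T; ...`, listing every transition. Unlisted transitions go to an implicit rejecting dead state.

start=q0; accept=q3; q0-0>q1; q0-1>q1; q1-0>q2; q1-1>q2; q2-0>q3; q2-1>q3; q3-0>q4; q3-1>q4; q4-0>q4; q4-1>q4

Count input length up to 4: every symbol moves from q0 toward q4, which means 'more than 3' and absorbs. Accept from {q3}.
With 5 states:
        0   1  
>  q0   q1  q1 
   q1   q2  q2 
   q2   q3  q3 
 * q3   q4  q4 
   q4   q4  q4 
(> = start, * = accepting)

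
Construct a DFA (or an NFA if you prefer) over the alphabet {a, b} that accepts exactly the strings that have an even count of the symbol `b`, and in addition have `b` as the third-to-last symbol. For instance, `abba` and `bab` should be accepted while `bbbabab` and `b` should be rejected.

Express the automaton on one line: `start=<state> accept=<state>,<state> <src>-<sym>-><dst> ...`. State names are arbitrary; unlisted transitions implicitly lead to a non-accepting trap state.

start=q0 accept=q5,q6,q10,q11 q0-a->q0 q0-b->q1 q1-a->q2 q1-b->q3 q2-a->q4 q2-b->q5 q3-a->q6 q3-b->q7 q4-a->q4 q4-b->q8 q5-a->q9 q5-b->q7 q6-a->q10 q6-b->q1 q7-a->q2 q7-b->q11 q8-a->q9 q8-b->q7 q9-a->q10 q9-b->q1 q10-a->q0 q10-b->q1 q11-a->q6 q11-b->q7

Run two small machines in parallel and take their product. The first has 2 states tracking the count of `b`s modulo 2; the second has 15 states tracking the last 3 symbols read. A product state is a pair (one from each), accepting exactly when both do. Equivalent product states are then merged.
          a    b  
>  q0     q0   q1 
   q1     q2   q3 
   q2     q4   q5 
   q3     q6   q7 
   q4     q4   q8 
 * q5     q9   q7 
 * q6    q10   q1 
   q7     q2  q11 
   q8     q9   q7 
   q9    q10   q1 
 * q10    q0   q1 
 * q11    q6   q7 
(> = start, * = accepting)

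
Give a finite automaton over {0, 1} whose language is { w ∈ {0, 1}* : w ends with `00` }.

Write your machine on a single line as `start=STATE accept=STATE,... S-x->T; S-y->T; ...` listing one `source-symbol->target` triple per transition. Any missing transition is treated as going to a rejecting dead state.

start=q0; accept=q2; q0-0->q1; q0-1->q0; q1-0->q2; q1-1->q0; q2-0->q2; q2-1->q0

Remember how much of `00` the current input suffix matches. State q0 means no match yet; q1 means the last symbol is `0`; q2 means the last 2 symbols are `00`. Only q2 accepts. On a mismatch, fall back to the longest proper suffix that is still a prefix of `00`.
        0   1  
>  q0   q1  q0 
   q1   q2  q0 
 * q2   q2  q0 
(> = start, * = accepting)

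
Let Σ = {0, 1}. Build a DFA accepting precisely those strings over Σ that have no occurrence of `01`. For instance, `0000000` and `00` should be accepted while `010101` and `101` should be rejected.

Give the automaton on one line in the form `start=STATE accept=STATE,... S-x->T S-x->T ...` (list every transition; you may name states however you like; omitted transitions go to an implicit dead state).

This is the complement of 'contains `01`'. Use the same substring-matching states — s0 through s2 holding how much of `01` has just been matched — but flip the accepting set: everything except the trap s2 accepts.
3 states suffice.
        0   1  
>* s0   s1  s0 
 * s1   s1  s2 
   s2   s2  s2 
(> = start, * = accepting)

start=s0 accept=s0,s1 s0-0->s1 s0-1->s0 s1-0->s1 s1-1->s2 s2-0->s2 s2-1->s2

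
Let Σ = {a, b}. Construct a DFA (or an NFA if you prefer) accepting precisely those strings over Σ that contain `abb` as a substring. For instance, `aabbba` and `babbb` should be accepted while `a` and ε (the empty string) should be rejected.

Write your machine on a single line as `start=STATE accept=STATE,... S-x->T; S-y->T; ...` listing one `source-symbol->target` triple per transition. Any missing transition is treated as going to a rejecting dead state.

States q0..q2 record the length of the longest prefix of `abb` that matches the current input suffix. Reaching q3 means `abb` has been seen, and we stay there forever. Accept from q3.
4 states suffice.
        a   b  
>  q0   q1  q0 
   q1   q1  q2 
   q2   q1  q3 
 * q3   q3  q3 
(> = start, * = accepting)

start=q0; accept=q3; q0-a->q1; q0-b->q0; q1-a->q1; q1-b->q2; q2-a->q1; q2-b->q3; q3-a->q3; q3-b->q3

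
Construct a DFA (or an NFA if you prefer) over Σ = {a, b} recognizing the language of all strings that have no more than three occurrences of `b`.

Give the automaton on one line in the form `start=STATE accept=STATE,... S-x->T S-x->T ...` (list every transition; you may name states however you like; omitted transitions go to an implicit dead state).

start=q0 accept=q0,q1,q2,q3 q0-a->q0 q0-b->q1 q1-a->q1 q1-b->q2 q2-a->q2 q2-b->q3 q3-a->q3 q3-b->q4 q4-a->q4 q4-b->q4

Only the number of `b`s matters, and only up to 4. Make a chain q0 → q1 → q2 → q3 → q4 advanced by each `b` (with q4 absorbing); every other symbol self-loops. The accepting set is {q0, q1, q2, q3}.
With 5 states:
        a   b  
>* q0   q0  q1 
 * q1   q1  q2 
 * q2   q2  q3 
 * q3   q3  q4 
   q4   q4  q4 
(> = start, * = accepting)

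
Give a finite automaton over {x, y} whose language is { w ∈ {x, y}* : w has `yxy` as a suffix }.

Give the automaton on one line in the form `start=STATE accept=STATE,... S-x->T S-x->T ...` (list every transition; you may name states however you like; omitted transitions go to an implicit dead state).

Let each state record the length of the longest suffix of the input read so far that is also a prefix of `yxy`. B means the last symbol is `y`; C means the last 2 symbols are `yx`; D means the last 3 symbols are `yxy`. Accept only at D, where the string currently ends in `yxy`.
4 states suffice.
       x  y 
>  A   A  B 
   B   C  B 
   C   A  D 
 * D   C  B 
(> = start, * = accepting)

start=A accept=D A-x->A A-y->B B-x->C B-y->B C-x->A C-y->D D-x->C D-y->B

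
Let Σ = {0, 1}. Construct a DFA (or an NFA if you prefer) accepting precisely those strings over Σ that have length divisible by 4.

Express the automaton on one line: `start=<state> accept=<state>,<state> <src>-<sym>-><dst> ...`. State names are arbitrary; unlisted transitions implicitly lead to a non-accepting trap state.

Only the length mod 4 matters, so use a 4-cycle: from any state, every input symbol moves to the next state, wrapping q3 back to q0. Mark q0 accepting.
4 states suffice.
        0   1  
>* q0   q1  q1 
   q1   q2  q2 
   q2   q3  q3 
   q3   q0  q0 
(> = start, * = accepting)

start=q0 accept=q0 q0-0->q1 q0-1->q1 q1-0->q2 q1-1->q2 q2-0->q3 q2-1->q3 q3-0->q0 q3-1->q0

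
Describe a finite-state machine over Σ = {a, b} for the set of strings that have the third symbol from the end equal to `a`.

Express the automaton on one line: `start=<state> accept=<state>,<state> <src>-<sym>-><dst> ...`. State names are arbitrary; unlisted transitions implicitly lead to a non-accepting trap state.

start=s0 accept=s7,s8,s9,s10 s0-a->s1 s0-b->s2 s1-a->s3 s1-b->s4 s2-a->s5 s2-b->s6 s3-a->s7 s3-b->s8 s4-a->s9 s4-b->s10 s5-a->s11 s5-b->s12 s6-a->s13 s6-b->s14 s7-a->s7 s7-b->s8 s8-a->s9 s8-b->s10 s9-a->s11 s9-b->s12 s10-a->s13 s10-b->s14 s11-a->s7 s11-b->s8 s12-a->s9 s12-b->s10 s13-a->s11 s13-b->s12 s14-a->s13 s14-b->s14

Because acceptance depends on a position counted from the end, the machine has to buffer the most recent 3 symbols. Make each state the string of the last up-to-3 symbols read; on input `x` shift the window left and append `x`. Accept when the buffered window has length 3 and begins with `a`.
A 15-state machine:
          a    b  
>  s0     s1   s2 
   s1     s3   s4 
   s2     s5   s6 
   s3     s7   s8 
   s4     s9  s10 
   s5    s11  s12 
   s6    s13  s14 
 * s7     s7   s8 
 * s8     s9  s10 
 * s9    s11  s12 
 * s10   s13  s14 
   s11    s7   s8 
   s12    s9  s10 
   s13   s11  s12 
   s14   s13  s14 
(> = start, * = accepting)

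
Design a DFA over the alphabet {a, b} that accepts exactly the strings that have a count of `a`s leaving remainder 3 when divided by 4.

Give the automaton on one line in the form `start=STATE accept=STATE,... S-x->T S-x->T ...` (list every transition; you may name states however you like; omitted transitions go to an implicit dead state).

start=q0 accept=q3 q0-a->q1 q0-b->q0 q1-a->q2 q1-b->q1 q2-a->q3 q2-b->q2 q3-a->q0 q3-b->q3

Keep the running count of `a`s modulo 4: each `a` advances along the cycle q0 → q1 → q2 → q3 → q0 while other symbols loop. Accept at q3.
        a   b  
>  q0   q1  q0 
   q1   q2  q1 
   q2   q3  q2 
 * q3   q0  q3 
(> = start, * = accepting)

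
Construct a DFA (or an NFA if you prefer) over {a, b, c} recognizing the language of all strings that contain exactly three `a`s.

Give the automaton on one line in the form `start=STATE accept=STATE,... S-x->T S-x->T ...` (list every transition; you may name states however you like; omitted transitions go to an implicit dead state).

start=S0 accept=S3 S0-a->S1 S0-b->S0 S0-c->S0 S1-a->S2 S1-b->S1 S1-c->S1 S2-a->S3 S2-b->S2 S2-c->S2 S3-a->S4 S3-b->S3 S3-c->S3 S4-a->S4 S4-b->S4 S4-c->S4

Count `a`s, saturating at 4: states S0 through S3 mean 0 through 3 `a`s seen; S4 means more than 3. Each `a` increments (capped at S4); other symbols loop. Accept from {S3}.
A 5-state machine:
        a   b   c  
>  S0   S1  S0  S0 
   S1   S2  S1  S1 
   S2   S3  S2  S2 
 * S3   S4  S3  S3 
   S4   S4  S4  S4 
(> = start, * = accepting)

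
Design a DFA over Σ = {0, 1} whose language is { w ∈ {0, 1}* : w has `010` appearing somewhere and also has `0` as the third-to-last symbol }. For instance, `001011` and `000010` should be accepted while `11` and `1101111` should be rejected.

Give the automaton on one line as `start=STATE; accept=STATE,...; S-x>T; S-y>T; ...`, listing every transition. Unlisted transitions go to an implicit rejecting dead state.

Build one automaton per condition and run them in lockstep. The first has 4 states tracking whether and how much of `010` has been seen; the second has 15 states tracking the last 3 symbols read. A product state is a pair (one from each), accepting exactly when both do.
22 states suffice.
          0    1  
>  q0     q1   q2 
   q1     q3   q4 
   q2     q5   q6 
   q3     q7   q8 
   q4     q9  q10 
   q5    q11  q12 
   q6    q13  q14 
   q7     q7   q8 
   q8     q9  q10 
 * q9    q15  q16 
   q10   q13  q14 
   q11    q7   q8 
   q12    q9  q10 
   q13   q11  q12 
   q14   q13  q14 
   q15   q17  q18 
   q16    q9  q19 
 * q17   q17  q18 
 * q18    q9  q19 
 * q19   q20  q21 
   q20   q15  q16 
   q21   q20  q21 
(> = start, * = accepting)

start=q0; accept=q9,q17,q18,q19; q0-0>q1; q0-1>q2; q1-0>q3; q1-1>q4; q2-0>q5; q2-1>q6; q3-0>q7; q3-1>q8; q4-0>q9; q4-1>q10; q5-0>q11; q5-1>q12; q6-0>q13; q6-1>q14; q7-0>q7; q7-1>q8; q8-0>q9; q8-1>q10; q9-0>q15; q9-1>q16; q10-0>q13; q10-1>q14; q11-0>q7; q11-1>q8; q12-0>q9; q12-1>q10; q13-0>q11; q13-1>q12; q14-0>q13; q14-1>q14; q15-0>q17; q15-1>q18; q16-0>q9; q16-1>q19; q17-0>q17; q17-1>q18; q18-0>q9; q18-1>q19; q19-0>q20; q19-1>q21; q20-0>q15; q20-1>q16; q21-0>q20; q21-1>q21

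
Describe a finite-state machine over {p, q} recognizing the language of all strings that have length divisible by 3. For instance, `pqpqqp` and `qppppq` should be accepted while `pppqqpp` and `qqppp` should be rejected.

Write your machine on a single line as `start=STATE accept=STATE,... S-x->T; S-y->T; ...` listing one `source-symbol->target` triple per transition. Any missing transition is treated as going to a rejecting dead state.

start=S0; accept=S0; S0-p->S1; S0-q->S1; S1-p->S2; S1-q->S2; S2-p->S0; S2-q->S0

Only the length mod 3 matters, so use a 3-cycle: from any state, every input symbol moves to the next state, wrapping S2 back to S0. Mark S0 accepting.
3 states suffice.
        p   q  
>* S0   S1  S1 
   S1   S2  S2 
   S2   S0  S0 
(> = start, * = accepting)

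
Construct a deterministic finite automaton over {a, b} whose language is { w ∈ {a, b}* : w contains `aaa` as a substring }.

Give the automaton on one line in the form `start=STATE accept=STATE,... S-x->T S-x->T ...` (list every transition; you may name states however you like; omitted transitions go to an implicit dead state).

Track how much of `aaa` has been matched so far: state S0 is no progress, S3 is the absorbing accept state reached once `aaa` has occurred. Intermediate states record partial matches; on a mismatch, fall back to the longest reusable overlap.
With 4 states:
        a   b  
>  S0   S1  S0 
   S1   S2  S0 
   S2   S3  S0 
 * S3   S3  S3 
(> = start, * = accepting)

start=S0 accept=S3 S0-a->S1 S0-b->S0 S1-a->S2 S1-b->S0 S2-a->S3 S2-b->S0 S3-a->S3 S3-b->S3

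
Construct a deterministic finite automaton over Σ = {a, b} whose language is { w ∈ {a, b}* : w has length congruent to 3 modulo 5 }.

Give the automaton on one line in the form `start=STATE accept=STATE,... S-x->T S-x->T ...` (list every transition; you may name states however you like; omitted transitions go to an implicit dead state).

start=q0 accept=q3 q0-a->q1 q0-b->q1 q1-a->q2 q1-b->q2 q2-a->q3 q2-b->q3 q3-a->q4 q3-b->q4 q4-a->q0 q4-b->q0

Count input length modulo 5: every symbol advances one step around the cycle q0 → q1 → q2 → q3 → q4 → q0. Accept at q3.
With 5 states:
        a   b  
>  q0   q1  q1 
   q1   q2  q2 
   q2   q3  q3 
 * q3   q4  q4 
   q4   q0  q0 
(> = start, * = accepting)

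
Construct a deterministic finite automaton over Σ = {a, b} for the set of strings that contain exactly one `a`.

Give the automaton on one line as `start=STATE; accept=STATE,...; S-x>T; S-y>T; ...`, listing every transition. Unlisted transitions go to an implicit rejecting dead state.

start=s0; accept=s1; s0-a>s1; s0-b>s0; s1-a>s2; s1-b>s1; s2-a>s2; s2-b>s2

Count `a`s, saturating at 2: state s0 means no `a` yet, s1 means one `a` seen, s2 means more than one. Each `a` increments (capped at s2); other symbols loop. Accept from {s1}.
        a   b  
>  s0   s1  s0 
 * s1   s2  s1 
   s2   s2  s2 
(> = start, * = accepting)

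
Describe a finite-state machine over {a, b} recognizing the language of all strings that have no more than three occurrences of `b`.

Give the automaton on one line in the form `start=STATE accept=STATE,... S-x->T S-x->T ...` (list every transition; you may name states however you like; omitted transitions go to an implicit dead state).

Only the number of `b`s matters, and only up to 4. Make a chain q0 → q1 → q2 → q3 → q4 advanced by each `b` (with q4 absorbing); every other symbol self-loops. The accepting set is {q0, q1, q2, q3}.
5 states suffice.
        a   b  
>* q0   q0  q1 
 * q1   q1  q2 
 * q2   q2  q3 
 * q3   q3  q4 
   q4   q4  q4 
(> = start, * = accepting)

start=q0 accept=q0,q1,q2,q3 q0-a->q0 q0-b->q1 q1-a->q1 q1-b->q2 q2-a->q2 q2-b->q3 q3-a->q3 q3-b->q4 q4-a->q4 q4-b->q4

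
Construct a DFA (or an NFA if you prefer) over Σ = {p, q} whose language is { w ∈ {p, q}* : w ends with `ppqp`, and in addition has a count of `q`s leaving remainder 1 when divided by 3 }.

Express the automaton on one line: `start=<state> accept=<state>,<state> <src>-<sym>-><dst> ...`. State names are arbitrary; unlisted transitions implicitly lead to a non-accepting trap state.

Build one automaton per condition and run them in lockstep. The first has 5 states tracking how much of the suffix `ppqp` has currently been matched; the second has 3 states tracking the count of `q`s modulo 3. A product state is a pair (one from each), accepting exactly when both do.
With 15 states:
       p  q 
>  A   B  C 
   B   D  C 
   C   E  F 
   D   D  G 
   E   H  F 
   F   I  A 
   G   J  F 
   H   H  K 
   I   L  A 
 * J   H  F 
   K   M  A 
   L   L  N 
   M   L  A 
   N   O  C 
   O   D  C 
(> = start, * = accepting)

start=A accept=J A-p->B A-q->C B-p->D B-q->C C-p->E C-q->F D-p->D D-q->G E-p->H E-q->F F-p->I F-q->A G-p->J G-q->F H-p->H H-q->K I-p->L I-q->A J-p->H J-q->F K-p->M K-q->A L-p->L L-q->N M-p->L M-q->A N-p->O N-q->C O-p->D O-q->C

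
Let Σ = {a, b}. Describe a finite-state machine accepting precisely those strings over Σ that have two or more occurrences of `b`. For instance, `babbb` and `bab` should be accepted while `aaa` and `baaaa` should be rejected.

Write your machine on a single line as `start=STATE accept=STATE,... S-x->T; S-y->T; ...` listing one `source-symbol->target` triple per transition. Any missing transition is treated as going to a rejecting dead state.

Only the number of `b`s matters, and only up to 3. Make a chain q0 → q1 → q2 → q3 advanced by each `b` (with q3 absorbing); every other symbol self-loops. The accepting set is {q2, q3}.
        a   b  
>  q0   q0  q1 
   q1   q1  q2 
 * q2   q2  q3 
 * q3   q3  q3 
(> = start, * = accepting)

start=q0; accept=q2,q3; q0-a->q0; q0-b->q1; q1-a->q1; q1-b->q2; q2-a->q2; q2-b->q3; q3-a->q3; q3-b->q3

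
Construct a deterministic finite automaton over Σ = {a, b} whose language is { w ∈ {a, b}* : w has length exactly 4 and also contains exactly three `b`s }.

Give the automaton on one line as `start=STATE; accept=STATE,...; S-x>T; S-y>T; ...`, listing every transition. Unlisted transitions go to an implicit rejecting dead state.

Handle the two conditions separately and then intersect. The first has 6 states tracking the input length, saturating at 5; the second has 5 states tracking the count of `b`s, saturating at 4. A product state is a pair (one from each), accepting exactly when both do. After merging equivalent states the machine shrinks.
        a   b  
>  S0   S1  S2 
   S1   S3  S4 
   S2   S4  S5 
   S3   S3  S3 
   S4   S3  S6 
   S5   S6  S7 
   S6   S3  S8 
   S7   S8  S3 
 * S8   S3  S3 
(> = start, * = accepting)

start=S0; accept=S8; S0-a>S1; S0-b>S2; S1-a>S3; S1-b>S4; S2-a>S4; S2-b>S5; S3-a>S3; S3-b>S3; S4-a>S3; S4-b>S6; S5-a>S6; S5-b>S7; S6-a>S3; S6-b>S8; S7-a>S8; S7-b>S3; S8-a>S3; S8-b>S3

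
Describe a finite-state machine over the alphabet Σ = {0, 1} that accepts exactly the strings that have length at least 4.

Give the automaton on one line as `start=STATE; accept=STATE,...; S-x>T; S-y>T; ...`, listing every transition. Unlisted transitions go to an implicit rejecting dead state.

Count input length up to 5: every symbol moves from q0 toward q5, which means 'more than 4' and absorbs. Accept from {q4, q5}.
6 states suffice.
        0   1  
>  q0   q1  q1 
   q1   q2  q2 
   q2   q3  q3 
   q3   q4  q4 
 * q4   q5  q5 
 * q5   q5  q5 
(> = start, * = accepting)

start=q0; accept=q4,q5; q0-0>q1; q0-1>q1; q1-0>q2; q1-1>q2; q2-0>q3; q2-1>q3; q3-0>q4; q3-1>q4; q4-0>q5; q4-1>q5; q5-0>q5; q5-1>q5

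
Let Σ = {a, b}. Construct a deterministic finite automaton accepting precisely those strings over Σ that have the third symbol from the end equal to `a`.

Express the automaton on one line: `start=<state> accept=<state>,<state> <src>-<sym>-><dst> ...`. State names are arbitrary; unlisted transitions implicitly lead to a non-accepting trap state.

A DFA must remember the last 3 symbols (since which symbol is third-to-last isn't known until the input ends). Use one state per possible window of the last ≤3 symbols; accept from those whose window starts with `a`.
With 15 states:
          a    b  
>  q0     q1   q2 
   q1     q3   q4 
   q2     q5   q6 
   q3     q7   q8 
   q4     q9  q10 
   q5    q11  q12 
   q6    q13  q14 
 * q7     q7   q8 
 * q8     q9  q10 
 * q9    q11  q12 
 * q10   q13  q14 
   q11    q7   q8 
   q12    q9  q10 
   q13   q11  q12 
   q14   q13  q14 
(> = start, * = accepting)

start=q0 accept=q7,q8,q9,q10 q0-a->q1 q0-b->q2 q1-a->q3 q1-b->q4 q2-a->q5 q2-b->q6 q3-a->q7 q3-b->q8 q4-a->q9 q4-b->q10 q5-a->q11 q5-b->q12 q6-a->q13 q6-b->q14 q7-a->q7 q7-b->q8 q8-a->q9 q8-b->q10 q9-a->q11 q9-b->q12 q10-a->q13 q10-b->q14 q11-a->q7 q11-b->q8 q12-a->q9 q12-b->q10 q13-a->q11 q13-b->q12 q14-a->q13 q14-b->q14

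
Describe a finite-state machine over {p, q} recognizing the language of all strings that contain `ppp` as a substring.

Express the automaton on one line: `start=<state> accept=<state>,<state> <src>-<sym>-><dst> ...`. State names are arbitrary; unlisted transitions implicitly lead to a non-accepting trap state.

start=S0 accept=S3 S0-p->S1 S0-q->S0 S1-p->S2 S1-q->S0 S2-p->S3 S2-q->S0 S3-p->S3 S3-q->S3

States S0..S2 record the length of the longest prefix of `ppp` that matches the current input suffix. Reaching S3 means `ppp` has been seen, and we stay there forever. Accept from S3.
        p   q  
>  S0   S1  S0 
   S1   S2  S0 
   S2   S3  S0 
 * S3   S3  S3 
(> = start, * = accepting)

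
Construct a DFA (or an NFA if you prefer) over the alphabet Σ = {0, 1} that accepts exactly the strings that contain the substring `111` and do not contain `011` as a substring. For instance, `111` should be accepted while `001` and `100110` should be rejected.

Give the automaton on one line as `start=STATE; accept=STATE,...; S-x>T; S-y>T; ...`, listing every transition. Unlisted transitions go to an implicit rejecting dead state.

Handle the two conditions separately and then intersect. The first has 4 states tracking whether and how much of `111` has been seen; the second has 4 states tracking partial matches of the forbidden pattern `011`. A product state is a pair (one from each), accepting exactly when both do. After merging equivalent states the machine shrinks.
7 states suffice.
        0   1  
>  S0   S1  S2 
   S1   S1  S1 
   S2   S1  S3 
   S3   S1  S4 
 * S4   S5  S4 
 * S5   S5  S6 
 * S6   S5  S1 
(> = start, * = accepting)

start=S0; accept=S4,S5,S6; S0-0>S1; S0-1>S2; S1-0>S1; S1-1>S1; S2-0>S1; S2-1>S3; S3-0>S1; S3-1>S4; S4-0>S5; S4-1>S4; S5-0>S5; S5-1>S6; S6-0>S5; S6-1>S1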